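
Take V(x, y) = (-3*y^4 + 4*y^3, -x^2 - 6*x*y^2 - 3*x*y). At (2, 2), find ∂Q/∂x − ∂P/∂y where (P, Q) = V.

∂V₂/∂x = -2*x - 6*y^2 - 3*y
∂V₁/∂y = -12*y^3 + 12*y^2
Scalar curl = -2*x + 12*y^3 - 18*y^2 - 3*y
At (2, 2): 14.

14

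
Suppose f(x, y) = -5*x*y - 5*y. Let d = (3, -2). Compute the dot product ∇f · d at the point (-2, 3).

-55

∂f/∂x = -5*y
∂f/∂y = -5*x - 5
∇f at (-2, 3) = (-15, 5)
∇f · d = (-15)(3) + (5)(-2) = -55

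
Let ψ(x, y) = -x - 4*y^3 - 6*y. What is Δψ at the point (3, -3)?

∂²ψ/∂x² = 0
∂²ψ/∂y² = -24*y
∇²ψ = -24*y
At (3, -3): 72.

72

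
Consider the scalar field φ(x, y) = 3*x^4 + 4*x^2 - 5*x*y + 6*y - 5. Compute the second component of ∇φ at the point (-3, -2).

(∇φ)_2 = ∂φ/∂y = -5*x + 6
At (-3, -2): 21.

21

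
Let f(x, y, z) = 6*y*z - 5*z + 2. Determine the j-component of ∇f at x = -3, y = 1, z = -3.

(∇f)_2 = ∂f/∂y = 6*z
At (-3, 1, -3): -18.

-18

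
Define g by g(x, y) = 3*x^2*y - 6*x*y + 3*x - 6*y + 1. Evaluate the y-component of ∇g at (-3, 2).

39

(∇g)_2 = ∂g/∂y = 3*x^2 - 6*x - 6
At (-3, 2): 39.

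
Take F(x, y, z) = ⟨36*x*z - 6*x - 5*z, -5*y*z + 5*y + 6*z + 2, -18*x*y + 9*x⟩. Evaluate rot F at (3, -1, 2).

(-65, 76, 0)

(∇×F)₁ = ∂F₃/∂y − ∂F₂/∂z = -18*x + 5*y - 6
(∇×F)₂ = ∂F₁/∂z − ∂F₃/∂x = 36*x + 18*y - 14
(∇×F)₃ = ∂F₂/∂x − ∂F₁/∂y = 0
∇×F = (-18*x + 5*y - 6, 36*x + 18*y - 14, 0)
At (3, -1, 2): (-65, 76, 0).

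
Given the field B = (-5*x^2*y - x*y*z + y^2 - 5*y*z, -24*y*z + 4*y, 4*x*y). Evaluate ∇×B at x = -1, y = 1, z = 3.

(20, -8, 15)

(∇×B)₁ = ∂B₃/∂y − ∂B₂/∂z = 4*x + 24*y
(∇×B)₂ = ∂B₁/∂z − ∂B₃/∂x = -x*y - 9*y
(∇×B)₃ = ∂B₂/∂x − ∂B₁/∂y = 5*x^2 + x*z - 2*y + 5*z
∇×B = (4*x + 24*y, -x*y - 9*y, 5*x^2 + x*z - 2*y + 5*z)
At (-1, 1, 3): (20, -8, 15).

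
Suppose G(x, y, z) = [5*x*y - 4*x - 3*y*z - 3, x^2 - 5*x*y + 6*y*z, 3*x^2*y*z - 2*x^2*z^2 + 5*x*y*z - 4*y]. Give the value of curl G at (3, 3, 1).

(∇×G)₁ = ∂G₃/∂y − ∂G₂/∂z = 3*x^2*z + 5*x*z - 6*y - 4
(∇×G)₂ = ∂G₁/∂z − ∂G₃/∂x = -6*x*y*z + 4*x*z^2 - 5*y*z - 3*y
(∇×G)₃ = ∂G₂/∂x − ∂G₁/∂y = -3*x - 5*y + 3*z
∇×G = (3*x^2*z + 5*x*z - 6*y - 4, -6*x*y*z + 4*x*z^2 - 5*y*z - 3*y, -3*x - 5*y + 3*z)
At (3, 3, 1): (20, -66, -21).

(20, -66, -21)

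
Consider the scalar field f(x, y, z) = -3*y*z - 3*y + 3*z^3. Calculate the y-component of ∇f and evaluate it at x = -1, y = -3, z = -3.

6

(∇f)_2 = ∂f/∂y = -3*z - 3
At (-1, -3, -3): 6.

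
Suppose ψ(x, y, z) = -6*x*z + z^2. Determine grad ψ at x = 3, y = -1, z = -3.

∂ψ/∂x = -6*z
∂ψ/∂y = 0
∂ψ/∂z = -6*x + 2*z
∇ψ = (-6*z, 0, -6*x + 2*z)
At (3, -1, -3): (18, 0, -24).

(18, 0, -24)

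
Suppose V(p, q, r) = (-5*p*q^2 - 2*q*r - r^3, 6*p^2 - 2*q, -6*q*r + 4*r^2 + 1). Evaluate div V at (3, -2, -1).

∂V₁/∂p = -5*q^2
∂V₂/∂q = -2
∂V₃/∂r = -6*q + 8*r
∇·V = -5*q^2 - 6*q + 8*r - 2
At (3, -2, -1): -18.

-18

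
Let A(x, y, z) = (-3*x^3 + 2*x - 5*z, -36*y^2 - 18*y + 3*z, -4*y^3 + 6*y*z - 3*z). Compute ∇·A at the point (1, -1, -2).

∂A₁/∂x = -9*x^2 + 2
∂A₂/∂y = -72*y - 18
∂A₃/∂z = 6*y - 3
∇·A = -9*x^2 - 66*y - 19
At (1, -1, -2): 38.

38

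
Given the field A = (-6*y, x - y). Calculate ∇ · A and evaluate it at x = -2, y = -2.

∂A₁/∂x = 0
∂A₂/∂y = -1
∇·A = -1
At (-2, -2): -1.

-1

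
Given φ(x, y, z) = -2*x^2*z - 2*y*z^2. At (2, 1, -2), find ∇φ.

∂φ/∂x = -4*x*z
∂φ/∂y = -2*z^2
∂φ/∂z = -2*x^2 - 4*y*z
∇φ = (-4*x*z, -2*z^2, -2*x^2 - 4*y*z)
At (2, 1, -2): (16, -8, 0).

(16, -8, 0)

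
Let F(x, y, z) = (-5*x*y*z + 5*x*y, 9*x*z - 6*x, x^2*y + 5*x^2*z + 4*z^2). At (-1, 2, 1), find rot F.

(10, 24, 3)

(∇×F)₁ = ∂F₃/∂y − ∂F₂/∂z = x^2 - 9*x
(∇×F)₂ = ∂F₁/∂z − ∂F₃/∂x = -7*x*y - 10*x*z
(∇×F)₃ = ∂F₂/∂x − ∂F₁/∂y = 5*x*z - 5*x + 9*z - 6
∇×F = (x^2 - 9*x, -7*x*y - 10*x*z, 5*x*z - 5*x + 9*z - 6)
At (-1, 2, 1): (10, 24, 3).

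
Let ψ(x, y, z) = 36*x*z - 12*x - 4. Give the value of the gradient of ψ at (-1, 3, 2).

∂ψ/∂x = 36*z - 12
∂ψ/∂y = 0
∂ψ/∂z = 36*x
∇ψ = (36*z - 12, 0, 36*x)
At (-1, 3, 2): (60, 0, -36).

(60, 0, -36)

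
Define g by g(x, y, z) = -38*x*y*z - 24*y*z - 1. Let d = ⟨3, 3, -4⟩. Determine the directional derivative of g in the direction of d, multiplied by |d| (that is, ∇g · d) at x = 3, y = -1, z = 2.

-1152

∂g/∂x = -38*y*z
∂g/∂y = -38*x*z - 24*z
∂g/∂z = -38*x*y - 24*y
∇g at (3, -1, 2) = (76, -276, 138)
∇g · d = (76)(3) + (-276)(3) + (138)(-4) = -1152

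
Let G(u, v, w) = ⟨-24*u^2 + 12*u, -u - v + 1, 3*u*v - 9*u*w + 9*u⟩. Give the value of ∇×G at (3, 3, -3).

(∇×G)₁ = ∂G₃/∂v − ∂G₂/∂w = 3*u
(∇×G)₂ = ∂G₁/∂w − ∂G₃/∂u = -3*v + 9*w - 9
(∇×G)₃ = ∂G₂/∂u − ∂G₁/∂v = -1
∇×G = (3*u, -3*v + 9*w - 9, -1)
At (3, 3, -3): (9, -45, -1).

(9, -45, -1)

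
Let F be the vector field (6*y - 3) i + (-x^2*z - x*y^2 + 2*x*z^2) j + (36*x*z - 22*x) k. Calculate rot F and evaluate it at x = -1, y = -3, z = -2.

(-7, 94, -11)

(∇×F)₁ = ∂F₃/∂y − ∂F₂/∂z = x^2 - 4*x*z
(∇×F)₂ = ∂F₁/∂z − ∂F₃/∂x = -36*z + 22
(∇×F)₃ = ∂F₂/∂x − ∂F₁/∂y = -2*x*z - y^2 + 2*z^2 - 6
∇×F = (x^2 - 4*x*z, -36*z + 22, -2*x*z - y^2 + 2*z^2 - 6)
At (-1, -3, -2): (-7, 94, -11).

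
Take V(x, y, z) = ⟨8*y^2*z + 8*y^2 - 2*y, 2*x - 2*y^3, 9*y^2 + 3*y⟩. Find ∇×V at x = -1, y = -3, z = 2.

(∇×V)₁ = ∂V₃/∂y − ∂V₂/∂z = 18*y + 3
(∇×V)₂ = ∂V₁/∂z − ∂V₃/∂x = 8*y^2
(∇×V)₃ = ∂V₂/∂x − ∂V₁/∂y = -16*y*z - 16*y + 4
∇×V = (18*y + 3, 8*y^2, -16*y*z - 16*y + 4)
At (-1, -3, 2): (-51, 72, 148).

(-51, 72, 148)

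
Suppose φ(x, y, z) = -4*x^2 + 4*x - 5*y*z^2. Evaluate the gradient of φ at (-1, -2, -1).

∂φ/∂x = -8*x + 4
∂φ/∂y = -5*z^2
∂φ/∂z = -10*y*z
∇φ = (-8*x + 4, -5*z^2, -10*y*z)
At (-1, -2, -1): (12, -5, -20).

(12, -5, -20)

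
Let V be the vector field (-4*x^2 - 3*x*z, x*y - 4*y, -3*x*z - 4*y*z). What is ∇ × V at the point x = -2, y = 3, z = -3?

(∇×V)₁ = ∂V₃/∂y − ∂V₂/∂z = -4*z
(∇×V)₂ = ∂V₁/∂z − ∂V₃/∂x = -3*x + 3*z
(∇×V)₃ = ∂V₂/∂x − ∂V₁/∂y = y
∇×V = (-4*z, -3*x + 3*z, y)
At (-2, 3, -3): (12, -3, 3).

(12, -3, 3)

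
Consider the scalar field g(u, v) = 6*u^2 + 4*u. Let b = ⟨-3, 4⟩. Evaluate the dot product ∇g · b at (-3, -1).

96

∂g/∂u = 12*u + 4
∂g/∂v = 0
∇g at (-3, -1) = (-32, 0)
∇g · b = (-32)(-3) + (0)(4) = 96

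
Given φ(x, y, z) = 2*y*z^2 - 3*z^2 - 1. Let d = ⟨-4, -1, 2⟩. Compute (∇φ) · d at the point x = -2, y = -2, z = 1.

∂φ/∂x = 0
∂φ/∂y = 2*z^2
∂φ/∂z = 4*y*z - 6*z
∇φ at (-2, -2, 1) = (0, 2, -14)
∇φ · d = (0)(-4) + (2)(-1) + (-14)(2) = -30

-30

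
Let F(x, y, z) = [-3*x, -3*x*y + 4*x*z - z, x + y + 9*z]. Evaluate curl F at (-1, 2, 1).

(6, -1, -2)

(∇×F)₁ = ∂F₃/∂y − ∂F₂/∂z = -4*x + 2
(∇×F)₂ = ∂F₁/∂z − ∂F₃/∂x = -1
(∇×F)₃ = ∂F₂/∂x − ∂F₁/∂y = -3*y + 4*z
∇×F = (-4*x + 2, -1, -3*y + 4*z)
At (-1, 2, 1): (6, -1, -2).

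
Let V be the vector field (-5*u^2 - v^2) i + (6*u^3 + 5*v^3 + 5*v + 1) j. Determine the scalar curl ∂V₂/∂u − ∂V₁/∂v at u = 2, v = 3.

∂V₂/∂u = 18*u^2
∂V₁/∂v = -2*v
Scalar curl = 18*u^2 + 2*v
At (2, 3): 78.

78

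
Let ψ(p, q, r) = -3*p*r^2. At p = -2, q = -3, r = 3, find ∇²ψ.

12

∂²ψ/∂p² = 0
∂²ψ/∂q² = 0
∂²ψ/∂r² = -6*p
∇²ψ = -6*p
At (-2, -3, 3): 12.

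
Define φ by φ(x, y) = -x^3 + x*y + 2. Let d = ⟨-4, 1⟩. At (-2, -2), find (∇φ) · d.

54

∂φ/∂x = -3*x^2 + y
∂φ/∂y = x
∇φ at (-2, -2) = (-14, -2)
∇φ · d = (-14)(-4) + (-2)(1) = 54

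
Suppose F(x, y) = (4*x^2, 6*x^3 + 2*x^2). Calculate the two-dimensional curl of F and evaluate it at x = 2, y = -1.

∂F₂/∂x = 18*x^2 + 4*x
∂F₁/∂y = 0
Scalar curl = 18*x^2 + 4*x
At (2, -1): 80.

80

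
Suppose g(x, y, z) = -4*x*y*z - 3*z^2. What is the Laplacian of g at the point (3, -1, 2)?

-6

∂²g/∂x² = 0
∂²g/∂y² = 0
∂²g/∂z² = -6
∇²g = -6
At (3, -1, 2): -6.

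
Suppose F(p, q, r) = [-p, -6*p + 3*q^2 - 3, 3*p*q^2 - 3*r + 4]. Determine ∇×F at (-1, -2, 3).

(∇×F)₁ = ∂F₃/∂q − ∂F₂/∂r = 6*p*q
(∇×F)₂ = ∂F₁/∂r − ∂F₃/∂p = -3*q^2
(∇×F)₃ = ∂F₂/∂p − ∂F₁/∂q = -6
∇×F = (6*p*q, -3*q^2, -6)
At (-1, -2, 3): (12, -12, -6).

(12, -12, -6)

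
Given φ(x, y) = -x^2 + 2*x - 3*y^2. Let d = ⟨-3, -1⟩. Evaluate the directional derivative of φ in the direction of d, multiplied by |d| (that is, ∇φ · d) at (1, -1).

∂φ/∂x = -2*x + 2
∂φ/∂y = -6*y
∇φ at (1, -1) = (0, 6)
∇φ · d = (0)(-3) + (6)(-1) = -6

-6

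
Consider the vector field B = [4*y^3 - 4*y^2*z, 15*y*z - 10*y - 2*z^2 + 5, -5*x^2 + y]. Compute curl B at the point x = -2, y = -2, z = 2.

(39, -36, -80)

(∇×B)₁ = ∂B₃/∂y − ∂B₂/∂z = -15*y + 4*z + 1
(∇×B)₂ = ∂B₁/∂z − ∂B₃/∂x = 10*x - 4*y^2
(∇×B)₃ = ∂B₂/∂x − ∂B₁/∂y = -12*y^2 + 8*y*z
∇×B = (-15*y + 4*z + 1, 10*x - 4*y^2, -12*y^2 + 8*y*z)
At (-2, -2, 2): (39, -36, -80).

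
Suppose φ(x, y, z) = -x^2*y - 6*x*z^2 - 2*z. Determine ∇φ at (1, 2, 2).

∂φ/∂x = -2*x*y - 6*z^2
∂φ/∂y = -x^2
∂φ/∂z = -12*x*z - 2
∇φ = (-2*x*y - 6*z^2, -x^2, -12*x*z - 2)
At (1, 2, 2): (-28, -1, -26).

(-28, -1, -26)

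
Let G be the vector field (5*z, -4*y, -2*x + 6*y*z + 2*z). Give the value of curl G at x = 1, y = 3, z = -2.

(∇×G)₁ = ∂G₃/∂y − ∂G₂/∂z = 6*z
(∇×G)₂ = ∂G₁/∂z − ∂G₃/∂x = 7
(∇×G)₃ = ∂G₂/∂x − ∂G₁/∂y = 0
∇×G = (6*z, 7, 0)
At (1, 3, -2): (-12, 7, 0).

(-12, 7, 0)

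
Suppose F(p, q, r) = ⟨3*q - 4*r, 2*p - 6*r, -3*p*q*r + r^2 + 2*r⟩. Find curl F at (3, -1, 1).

(∇×F)₁ = ∂F₃/∂q − ∂F₂/∂r = -3*p*r + 6
(∇×F)₂ = ∂F₁/∂r − ∂F₃/∂p = 3*q*r - 4
(∇×F)₃ = ∂F₂/∂p − ∂F₁/∂q = -1
∇×F = (-3*p*r + 6, 3*q*r - 4, -1)
At (3, -1, 1): (-3, -7, -1).

(-3, -7, -1)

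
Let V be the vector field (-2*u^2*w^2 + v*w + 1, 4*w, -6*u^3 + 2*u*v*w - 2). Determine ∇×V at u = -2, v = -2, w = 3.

(∇×V)₁ = ∂V₃/∂v − ∂V₂/∂w = 2*u*w - 4
(∇×V)₂ = ∂V₁/∂w − ∂V₃/∂u = -4*u^2*w + 18*u^2 - 2*v*w + v
(∇×V)₃ = ∂V₂/∂u − ∂V₁/∂v = -w
∇×V = (2*u*w - 4, -4*u^2*w + 18*u^2 - 2*v*w + v, -w)
At (-2, -2, 3): (-16, 34, -3).

(-16, 34, -3)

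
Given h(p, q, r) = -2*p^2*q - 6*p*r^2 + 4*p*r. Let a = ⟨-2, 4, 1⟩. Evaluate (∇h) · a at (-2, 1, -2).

-40

∂h/∂p = -4*p*q - 6*r^2 + 4*r
∂h/∂q = -2*p^2
∂h/∂r = -12*p*r + 4*p
∇h at (-2, 1, -2) = (-24, -8, -56)
∇h · a = (-24)(-2) + (-8)(4) + (-56)(1) = -40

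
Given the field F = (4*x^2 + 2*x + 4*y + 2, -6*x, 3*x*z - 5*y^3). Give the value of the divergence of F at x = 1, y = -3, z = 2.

13

∂F₁/∂x = 8*x + 2
∂F₂/∂y = 0
∂F₃/∂z = 3*x
∇·F = 11*x + 2
At (1, -3, 2): 13.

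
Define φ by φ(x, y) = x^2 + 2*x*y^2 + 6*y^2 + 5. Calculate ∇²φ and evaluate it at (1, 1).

∂²φ/∂x² = 2
∂²φ/∂y² = 4*(x + 3)
∇²φ = 4*x + 14
At (1, 1): 18.

18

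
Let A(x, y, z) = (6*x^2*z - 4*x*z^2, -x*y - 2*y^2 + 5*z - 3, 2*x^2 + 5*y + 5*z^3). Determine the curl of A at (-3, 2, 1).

(0, 90, -2)

(∇×A)₁ = ∂A₃/∂y − ∂A₂/∂z = 0
(∇×A)₂ = ∂A₁/∂z − ∂A₃/∂x = 6*x^2 - 8*x*z - 4*x
(∇×A)₃ = ∂A₂/∂x − ∂A₁/∂y = -y
∇×A = (0, 6*x^2 - 8*x*z - 4*x, -y)
At (-3, 2, 1): (0, 90, -2).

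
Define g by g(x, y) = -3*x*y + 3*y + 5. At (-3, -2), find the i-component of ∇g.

(∇g)_1 = ∂g/∂x = -3*y
At (-3, -2): 6.

6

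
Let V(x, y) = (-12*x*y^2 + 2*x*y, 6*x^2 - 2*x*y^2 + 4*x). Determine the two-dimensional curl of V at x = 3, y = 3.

232

∂V₂/∂x = 12*x - 2*y^2 + 4
∂V₁/∂y = -24*x*y + 2*x
Scalar curl = 24*x*y + 10*x - 2*y^2 + 4
At (3, 3): 232.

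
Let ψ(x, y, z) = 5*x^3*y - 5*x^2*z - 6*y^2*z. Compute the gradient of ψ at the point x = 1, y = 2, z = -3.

(60, 77, -29)

∂ψ/∂x = 15*x^2*y - 10*x*z
∂ψ/∂y = 5*x^3 - 12*y*z
∂ψ/∂z = -5*x^2 - 6*y^2
∇ψ = (15*x^2*y - 10*x*z, 5*x^3 - 12*y*z, -5*x^2 - 6*y^2)
At (1, 2, -3): (60, 77, -29).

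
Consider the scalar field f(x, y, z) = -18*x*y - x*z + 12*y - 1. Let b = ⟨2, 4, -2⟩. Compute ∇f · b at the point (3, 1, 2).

-202

∂f/∂x = -18*y - z
∂f/∂y = -18*x + 12
∂f/∂z = -x
∇f at (3, 1, 2) = (-20, -42, -3)
∇f · b = (-20)(2) + (-42)(4) + (-3)(-2) = -202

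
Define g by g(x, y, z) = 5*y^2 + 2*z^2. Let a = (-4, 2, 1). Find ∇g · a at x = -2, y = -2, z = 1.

∂g/∂x = 0
∂g/∂y = 10*y
∂g/∂z = 4*z
∇g at (-2, -2, 1) = (0, -20, 4)
∇g · a = (0)(-4) + (-20)(2) + (4)(1) = -36

-36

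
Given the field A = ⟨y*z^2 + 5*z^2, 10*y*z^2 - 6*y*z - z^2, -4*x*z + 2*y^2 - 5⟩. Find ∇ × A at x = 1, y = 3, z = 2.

(-86, 40, -4)

(∇×A)₁ = ∂A₃/∂y − ∂A₂/∂z = -20*y*z + 10*y + 2*z
(∇×A)₂ = ∂A₁/∂z − ∂A₃/∂x = 2*y*z + 14*z
(∇×A)₃ = ∂A₂/∂x − ∂A₁/∂y = -z^2
∇×A = (-20*y*z + 10*y + 2*z, 2*y*z + 14*z, -z^2)
At (1, 3, 2): (-86, 40, -4).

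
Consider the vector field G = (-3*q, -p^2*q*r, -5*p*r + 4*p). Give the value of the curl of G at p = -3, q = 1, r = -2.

(9, -14, -9)

(∇×G)₁ = ∂G₃/∂q − ∂G₂/∂r = p^2*q
(∇×G)₂ = ∂G₁/∂r − ∂G₃/∂p = 5*r - 4
(∇×G)₃ = ∂G₂/∂p − ∂G₁/∂q = -2*p*q*r + 3
∇×G = (p^2*q, 5*r - 4, -2*p*q*r + 3)
At (-3, 1, -2): (9, -14, -9).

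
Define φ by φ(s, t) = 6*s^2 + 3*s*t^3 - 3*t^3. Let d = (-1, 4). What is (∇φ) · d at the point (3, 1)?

33

∂φ/∂s = 12*s + 3*t^3
∂φ/∂t = 9*s*t^2 - 9*t^2
∇φ at (3, 1) = (39, 18)
∇φ · d = (39)(-1) + (18)(4) = 33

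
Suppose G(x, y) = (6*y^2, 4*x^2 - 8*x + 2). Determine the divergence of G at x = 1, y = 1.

0

∂G₁/∂x = 0
∂G₂/∂y = 0
∇·G = 0
At (1, 1): 0.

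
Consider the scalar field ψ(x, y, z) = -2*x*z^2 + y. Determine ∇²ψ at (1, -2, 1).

-4

∂²ψ/∂x² = 0
∂²ψ/∂y² = 0
∂²ψ/∂z² = -4*x
∇²ψ = -4*x
At (1, -2, 1): -4.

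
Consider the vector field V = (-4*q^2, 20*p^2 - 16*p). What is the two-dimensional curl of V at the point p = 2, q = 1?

72

∂V₂/∂p = 40*p - 16
∂V₁/∂q = -8*q
Scalar curl = 40*p + 8*q - 16
At (2, 1): 72.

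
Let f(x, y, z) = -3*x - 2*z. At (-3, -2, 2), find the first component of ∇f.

(∇f)_1 = ∂f/∂x = -3
At (-3, -2, 2): -3.

-3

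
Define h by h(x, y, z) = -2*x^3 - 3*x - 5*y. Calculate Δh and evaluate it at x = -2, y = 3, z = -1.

24

∂²h/∂x² = -12*x
∂²h/∂y² = 0
∂²h/∂z² = 0
∇²h = -12*x
At (-2, 3, -1): 24.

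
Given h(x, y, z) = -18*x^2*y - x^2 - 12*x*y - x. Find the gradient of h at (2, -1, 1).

(79, -96, 0)

∂h/∂x = -36*x*y - 2*x - 12*y - 1
∂h/∂y = -18*x^2 - 12*x
∂h/∂z = 0
∇h = (-36*x*y - 2*x - 12*y - 1, -18*x^2 - 12*x, 0)
At (2, -1, 1): (79, -96, 0).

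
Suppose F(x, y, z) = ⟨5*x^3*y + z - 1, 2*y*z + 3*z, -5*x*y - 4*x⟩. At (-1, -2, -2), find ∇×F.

(∇×F)₁ = ∂F₃/∂y − ∂F₂/∂z = -5*x - 2*y - 3
(∇×F)₂ = ∂F₁/∂z − ∂F₃/∂x = 5*y + 5
(∇×F)₃ = ∂F₂/∂x − ∂F₁/∂y = -5*x^3
∇×F = (-5*x - 2*y - 3, 5*y + 5, -5*x^3)
At (-1, -2, -2): (6, -5, 5).

(6, -5, 5)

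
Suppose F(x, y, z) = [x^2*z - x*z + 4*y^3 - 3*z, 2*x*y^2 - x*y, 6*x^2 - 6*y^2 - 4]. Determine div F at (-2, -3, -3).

∂F₁/∂x = 2*x*z - z
∂F₂/∂y = 4*x*y - x
∂F₃/∂z = 0
∇·F = 4*x*y + 2*x*z - x - z
At (-2, -3, -3): 41.

41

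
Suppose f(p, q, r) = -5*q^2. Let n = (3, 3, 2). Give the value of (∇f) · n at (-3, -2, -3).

∂f/∂p = 0
∂f/∂q = -10*q
∂f/∂r = 0
∇f at (-3, -2, -3) = (0, 20, 0)
∇f · n = (0)(3) + (20)(3) + (0)(2) = 60

60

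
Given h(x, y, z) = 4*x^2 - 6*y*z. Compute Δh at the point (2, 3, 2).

8

∂²h/∂x² = 8
∂²h/∂y² = 0
∂²h/∂z² = 0
∇²h = 8
At (2, 3, 2): 8.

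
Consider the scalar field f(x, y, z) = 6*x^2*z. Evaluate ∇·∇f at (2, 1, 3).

∂²f/∂x² = 12*z
∂²f/∂y² = 0
∂²f/∂z² = 0
∇²f = 12*z
At (2, 1, 3): 36.

36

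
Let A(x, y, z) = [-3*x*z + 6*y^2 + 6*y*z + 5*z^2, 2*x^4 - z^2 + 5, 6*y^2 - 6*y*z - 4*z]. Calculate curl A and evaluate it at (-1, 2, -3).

(36, -15, -14)

(∇×A)₁ = ∂A₃/∂y − ∂A₂/∂z = 12*y - 4*z
(∇×A)₂ = ∂A₁/∂z − ∂A₃/∂x = -3*x + 6*y + 10*z
(∇×A)₃ = ∂A₂/∂x − ∂A₁/∂y = 8*x^3 - 12*y - 6*z
∇×A = (12*y - 4*z, -3*x + 6*y + 10*z, 8*x^3 - 12*y - 6*z)
At (-1, 2, -3): (36, -15, -14).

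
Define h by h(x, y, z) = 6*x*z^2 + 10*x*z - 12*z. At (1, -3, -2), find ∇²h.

∂²h/∂x² = 0
∂²h/∂y² = 0
∂²h/∂z² = 12*x
∇²h = 12*x
At (1, -3, -2): 12.

12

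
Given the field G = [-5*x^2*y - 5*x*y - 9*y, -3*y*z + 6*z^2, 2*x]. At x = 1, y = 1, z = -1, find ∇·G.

-12

∂G₁/∂x = -10*x*y - 5*y
∂G₂/∂y = -3*z
∂G₃/∂z = 0
∇·G = -10*x*y - 5*y - 3*z
At (1, 1, -1): -12.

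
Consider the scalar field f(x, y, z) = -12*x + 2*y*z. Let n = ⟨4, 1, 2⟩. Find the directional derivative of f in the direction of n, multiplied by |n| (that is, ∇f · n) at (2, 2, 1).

-38

∂f/∂x = -12
∂f/∂y = 2*z
∂f/∂z = 2*y
∇f at (2, 2, 1) = (-12, 2, 4)
∇f · n = (-12)(4) + (2)(1) + (4)(2) = -38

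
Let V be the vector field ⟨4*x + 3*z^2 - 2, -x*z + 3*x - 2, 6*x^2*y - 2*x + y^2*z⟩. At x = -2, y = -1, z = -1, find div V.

∂V₁/∂x = 4
∂V₂/∂y = 0
∂V₃/∂z = y^2
∇·V = y^2 + 4
At (-2, -1, -1): 5.

5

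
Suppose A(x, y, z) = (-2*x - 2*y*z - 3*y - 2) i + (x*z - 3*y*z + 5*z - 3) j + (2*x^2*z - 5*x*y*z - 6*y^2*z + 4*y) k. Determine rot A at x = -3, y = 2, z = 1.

(-1, 18, 6)

(∇×A)₁ = ∂A₃/∂y − ∂A₂/∂z = -5*x*z - x - 12*y*z + 3*y - 1
(∇×A)₂ = ∂A₁/∂z − ∂A₃/∂x = -4*x*z + 5*y*z - 2*y
(∇×A)₃ = ∂A₂/∂x − ∂A₁/∂y = 3*z + 3
∇×A = (-5*x*z - x - 12*y*z + 3*y - 1, -4*x*z + 5*y*z - 2*y, 3*z + 3)
At (-3, 2, 1): (-1, 18, 6).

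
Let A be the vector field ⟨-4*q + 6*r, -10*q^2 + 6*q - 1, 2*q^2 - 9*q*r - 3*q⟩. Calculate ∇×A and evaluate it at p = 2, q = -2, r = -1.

(-2, 6, 4)

(∇×A)₁ = ∂A₃/∂q − ∂A₂/∂r = 4*q - 9*r - 3
(∇×A)₂ = ∂A₁/∂r − ∂A₃/∂p = 6
(∇×A)₃ = ∂A₂/∂p − ∂A₁/∂q = 4
∇×A = (4*q - 9*r - 3, 6, 4)
At (2, -2, -1): (-2, 6, 4).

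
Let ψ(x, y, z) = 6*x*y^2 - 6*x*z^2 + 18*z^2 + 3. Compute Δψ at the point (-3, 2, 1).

36

∂²ψ/∂x² = 0
∂²ψ/∂y² = 12*x
∂²ψ/∂z² = 12*(-x + 3)
∇²ψ = 36
At (-3, 2, 1): 36.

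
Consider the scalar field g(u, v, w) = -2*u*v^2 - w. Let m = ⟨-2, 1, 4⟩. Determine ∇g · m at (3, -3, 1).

68

∂g/∂u = -2*v^2
∂g/∂v = -4*u*v
∂g/∂w = -1
∇g at (3, -3, 1) = (-18, 36, -1)
∇g · m = (-18)(-2) + (36)(1) + (-1)(4) = 68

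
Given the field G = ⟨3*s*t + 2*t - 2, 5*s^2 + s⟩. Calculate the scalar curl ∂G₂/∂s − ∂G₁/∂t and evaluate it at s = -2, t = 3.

-15

∂G₂/∂s = 10*s + 1
∂G₁/∂t = 3*s + 2
Scalar curl = 7*s - 1
At (-2, 3): -15.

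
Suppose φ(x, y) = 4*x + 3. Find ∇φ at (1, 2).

∂φ/∂x = 4
∂φ/∂y = 0
∇φ = (4, 0)
At (1, 2): (4, 0).

(4, 0)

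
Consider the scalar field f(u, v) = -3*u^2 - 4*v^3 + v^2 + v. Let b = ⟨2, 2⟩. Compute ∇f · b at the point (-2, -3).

∂f/∂u = -6*u
∂f/∂v = -12*v^2 + 2*v + 1
∇f at (-2, -3) = (12, -113)
∇f · b = (12)(2) + (-113)(2) = -202

-202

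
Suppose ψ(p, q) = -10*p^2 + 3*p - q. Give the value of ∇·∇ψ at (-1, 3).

-20

∂²ψ/∂p² = -20
∂²ψ/∂q² = 0
∇²ψ = -20
At (-1, 3): -20.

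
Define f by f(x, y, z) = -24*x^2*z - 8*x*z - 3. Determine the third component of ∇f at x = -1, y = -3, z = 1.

-16

(∇f)_3 = ∂f/∂z = -24*x^2 - 8*x
At (-1, -3, 1): -16.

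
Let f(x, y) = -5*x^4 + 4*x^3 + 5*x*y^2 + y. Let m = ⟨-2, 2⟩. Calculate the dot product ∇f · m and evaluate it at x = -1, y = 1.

∂f/∂x = -20*x^3 + 12*x^2 + 5*y^2
∂f/∂y = 10*x*y + 1
∇f at (-1, 1) = (37, -9)
∇f · m = (37)(-2) + (-9)(2) = -92

-92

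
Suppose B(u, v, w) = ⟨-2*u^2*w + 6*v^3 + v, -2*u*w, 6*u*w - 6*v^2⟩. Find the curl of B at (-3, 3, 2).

(-42, -30, -167)

(∇×B)₁ = ∂B₃/∂v − ∂B₂/∂w = 2*u - 12*v
(∇×B)₂ = ∂B₁/∂w − ∂B₃/∂u = -2*u^2 - 6*w
(∇×B)₃ = ∂B₂/∂u − ∂B₁/∂v = -18*v^2 - 2*w - 1
∇×B = (2*u - 12*v, -2*u^2 - 6*w, -18*v^2 - 2*w - 1)
At (-3, 3, 2): (-42, -30, -167).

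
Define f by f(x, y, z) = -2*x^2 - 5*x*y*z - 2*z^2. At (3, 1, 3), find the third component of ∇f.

-27

(∇f)_3 = ∂f/∂z = -5*x*y - 4*z
At (3, 1, 3): -27.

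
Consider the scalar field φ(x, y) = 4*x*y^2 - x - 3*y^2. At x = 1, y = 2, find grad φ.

(15, 4)

∂φ/∂x = 4*y^2 - 1
∂φ/∂y = 8*x*y - 6*y
∇φ = (4*y^2 - 1, 8*x*y - 6*y)
At (1, 2): (15, 4).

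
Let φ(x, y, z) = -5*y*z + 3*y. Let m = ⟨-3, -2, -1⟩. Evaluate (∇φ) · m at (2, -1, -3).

∂φ/∂x = 0
∂φ/∂y = -5*z + 3
∂φ/∂z = -5*y
∇φ at (2, -1, -3) = (0, 18, 5)
∇φ · m = (0)(-3) + (18)(-2) + (5)(-1) = -41

-41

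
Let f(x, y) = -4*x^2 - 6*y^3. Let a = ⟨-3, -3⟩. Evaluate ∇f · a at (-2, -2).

∂f/∂x = -8*x
∂f/∂y = -18*y^2
∇f at (-2, -2) = (16, -72)
∇f · a = (16)(-3) + (-72)(-3) = 168

168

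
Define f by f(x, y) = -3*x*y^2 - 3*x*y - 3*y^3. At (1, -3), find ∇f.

(-18, -66)

∂f/∂x = -3*y^2 - 3*y
∂f/∂y = -6*x*y - 3*x - 9*y^2
∇f = (-3*y^2 - 3*y, -6*x*y - 3*x - 9*y^2)
At (1, -3): (-18, -66).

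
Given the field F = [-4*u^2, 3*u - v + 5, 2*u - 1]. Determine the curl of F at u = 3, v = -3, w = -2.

(∇×F)₁ = ∂F₃/∂v − ∂F₂/∂w = 0
(∇×F)₂ = ∂F₁/∂w − ∂F₃/∂u = -2
(∇×F)₃ = ∂F₂/∂u − ∂F₁/∂v = 3
∇×F = (0, -2, 3)
At (3, -3, -2): (0, -2, 3).

(0, -2, 3)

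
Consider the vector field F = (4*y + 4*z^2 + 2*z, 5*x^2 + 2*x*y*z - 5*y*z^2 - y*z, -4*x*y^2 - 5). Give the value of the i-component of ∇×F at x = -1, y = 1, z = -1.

1

(∇×F)_1 = ∂F₃/∂y − ∂F₂/∂z
= -8*x*y − (2*x*y - 10*y*z - y)
= -10*x*y + 10*y*z + y
At (-1, 1, -1): 1.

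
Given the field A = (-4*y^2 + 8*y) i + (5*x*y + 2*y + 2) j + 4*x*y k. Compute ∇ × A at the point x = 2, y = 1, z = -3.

(∇×A)₁ = ∂A₃/∂y − ∂A₂/∂z = 4*x
(∇×A)₂ = ∂A₁/∂z − ∂A₃/∂x = -4*y
(∇×A)₃ = ∂A₂/∂x − ∂A₁/∂y = 13*y - 8
∇×A = (4*x, -4*y, 13*y - 8)
At (2, 1, -3): (8, -4, 5).

(8, -4, 5)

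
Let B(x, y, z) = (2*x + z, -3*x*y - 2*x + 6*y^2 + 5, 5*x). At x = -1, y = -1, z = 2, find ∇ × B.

(∇×B)₁ = ∂B₃/∂y − ∂B₂/∂z = 0
(∇×B)₂ = ∂B₁/∂z − ∂B₃/∂x = -4
(∇×B)₃ = ∂B₂/∂x − ∂B₁/∂y = -3*y - 2
∇×B = (0, -4, -3*y - 2)
At (-1, -1, 2): (0, -4, 1).

(0, -4, 1)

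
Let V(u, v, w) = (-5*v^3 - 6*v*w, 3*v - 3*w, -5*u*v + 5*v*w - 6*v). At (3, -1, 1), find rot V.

(-13, 1, 21)

(∇×V)₁ = ∂V₃/∂v − ∂V₂/∂w = -5*u + 5*w - 3
(∇×V)₂ = ∂V₁/∂w − ∂V₃/∂u = -v
(∇×V)₃ = ∂V₂/∂u − ∂V₁/∂v = 15*v^2 + 6*w
∇×V = (-5*u + 5*w - 3, -v, 15*v^2 + 6*w)
At (3, -1, 1): (-13, 1, 21).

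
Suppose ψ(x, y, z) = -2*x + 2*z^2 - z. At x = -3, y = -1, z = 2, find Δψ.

∂²ψ/∂x² = 0
∂²ψ/∂y² = 0
∂²ψ/∂z² = 4
∇²ψ = 4
At (-3, -1, 2): 4.

4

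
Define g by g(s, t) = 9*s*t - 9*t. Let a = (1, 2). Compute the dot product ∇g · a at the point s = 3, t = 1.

∂g/∂s = 9*t
∂g/∂t = 9*s - 9
∇g at (3, 1) = (9, 18)
∇g · a = (9)(1) + (18)(2) = 45

45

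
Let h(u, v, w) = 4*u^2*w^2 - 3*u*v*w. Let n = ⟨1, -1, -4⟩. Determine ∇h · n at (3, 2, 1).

∂h/∂u = 8*u*w^2 - 3*v*w
∂h/∂v = -3*u*w
∂h/∂w = 8*u^2*w - 3*u*v
∇h at (3, 2, 1) = (18, -9, 54)
∇h · n = (18)(1) + (-9)(-1) + (54)(-4) = -189

-189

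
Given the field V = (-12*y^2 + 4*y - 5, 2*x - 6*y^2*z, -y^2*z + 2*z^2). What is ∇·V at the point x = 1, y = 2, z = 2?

∂V₁/∂x = 0
∂V₂/∂y = -12*y*z
∂V₃/∂z = -y^2 + 4*z
∇·V = -y^2 - 12*y*z + 4*z
At (1, 2, 2): -44.

-44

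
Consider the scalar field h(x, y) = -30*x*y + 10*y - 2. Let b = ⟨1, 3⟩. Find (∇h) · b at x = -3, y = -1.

330

∂h/∂x = -30*y
∂h/∂y = -30*x + 10
∇h at (-3, -1) = (30, 100)
∇h · b = (30)(1) + (100)(3) = 330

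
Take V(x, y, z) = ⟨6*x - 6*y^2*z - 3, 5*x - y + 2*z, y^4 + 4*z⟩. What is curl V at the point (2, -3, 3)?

(∇×V)₁ = ∂V₃/∂y − ∂V₂/∂z = 4*y^3 - 2
(∇×V)₂ = ∂V₁/∂z − ∂V₃/∂x = -6*y^2
(∇×V)₃ = ∂V₂/∂x − ∂V₁/∂y = 12*y*z + 5
∇×V = (4*y^3 - 2, -6*y^2, 12*y*z + 5)
At (2, -3, 3): (-110, -54, -103).

(-110, -54, -103)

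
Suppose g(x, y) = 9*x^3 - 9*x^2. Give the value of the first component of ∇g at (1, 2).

(∇g)_1 = ∂g/∂x = 27*x^2 - 18*x
At (1, 2): 9.

9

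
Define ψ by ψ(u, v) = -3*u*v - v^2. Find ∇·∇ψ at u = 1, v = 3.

-2

∂²ψ/∂u² = 0
∂²ψ/∂v² = -2
∇²ψ = -2
At (1, 3): -2.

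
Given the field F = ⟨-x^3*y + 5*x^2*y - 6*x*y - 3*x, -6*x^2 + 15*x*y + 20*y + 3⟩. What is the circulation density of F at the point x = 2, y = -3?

-69

∂F₂/∂x = -12*x + 15*y
∂F₁/∂y = -x^3 + 5*x^2 - 6*x
Scalar curl = x^3 - 5*x^2 - 6*x + 15*y
At (2, -3): -69.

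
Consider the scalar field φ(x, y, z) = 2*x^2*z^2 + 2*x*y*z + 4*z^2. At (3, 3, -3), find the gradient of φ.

(90, -18, -114)

∂φ/∂x = 4*x*z^2 + 2*y*z
∂φ/∂y = 2*x*z
∂φ/∂z = 4*x^2*z + 2*x*y + 8*z
∇φ = (4*x*z^2 + 2*y*z, 2*x*z, 4*x^2*z + 2*x*y + 8*z)
At (3, 3, -3): (90, -18, -114).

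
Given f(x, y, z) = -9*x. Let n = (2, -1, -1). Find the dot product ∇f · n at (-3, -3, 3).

-18

∂f/∂x = -9
∂f/∂y = 0
∂f/∂z = 0
∇f at (-3, -3, 3) = (-9, 0, 0)
∇f · n = (-9)(2) + (0)(-1) + (0)(-1) = -18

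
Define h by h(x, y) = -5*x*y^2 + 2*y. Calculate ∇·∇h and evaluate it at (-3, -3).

30

∂²h/∂x² = 0
∂²h/∂y² = -10*x
∇²h = -10*x
At (-3, -3): 30.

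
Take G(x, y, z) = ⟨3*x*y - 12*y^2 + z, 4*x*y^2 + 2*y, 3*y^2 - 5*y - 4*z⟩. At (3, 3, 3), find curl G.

(13, 1, 99)

(∇×G)₁ = ∂G₃/∂y − ∂G₂/∂z = 6*y - 5
(∇×G)₂ = ∂G₁/∂z − ∂G₃/∂x = 1
(∇×G)₃ = ∂G₂/∂x − ∂G₁/∂y = -3*x + 4*y^2 + 24*y
∇×G = (6*y - 5, 1, -3*x + 4*y^2 + 24*y)
At (3, 3, 3): (13, 1, 99).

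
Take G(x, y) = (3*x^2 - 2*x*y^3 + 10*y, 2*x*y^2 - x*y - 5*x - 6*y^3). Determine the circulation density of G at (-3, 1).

-32

∂G₂/∂x = 2*y^2 - y - 5
∂G₁/∂y = -6*x*y^2 + 10
Scalar curl = 6*x*y^2 + 2*y^2 - y - 15
At (-3, 1): -32.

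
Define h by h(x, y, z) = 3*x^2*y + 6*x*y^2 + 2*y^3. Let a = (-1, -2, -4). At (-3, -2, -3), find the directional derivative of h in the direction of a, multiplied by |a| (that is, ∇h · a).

∂h/∂x = 6*x*y + 6*y^2
∂h/∂y = 3*x^2 + 12*x*y + 6*y^2
∂h/∂z = 0
∇h at (-3, -2, -3) = (60, 123, 0)
∇h · a = (60)(-1) + (123)(-2) + (0)(-4) = -306

-306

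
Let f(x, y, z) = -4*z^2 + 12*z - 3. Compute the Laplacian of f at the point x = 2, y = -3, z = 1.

∂²f/∂x² = 0
∂²f/∂y² = 0
∂²f/∂z² = -8
∇²f = -8
At (2, -3, 1): -8.

-8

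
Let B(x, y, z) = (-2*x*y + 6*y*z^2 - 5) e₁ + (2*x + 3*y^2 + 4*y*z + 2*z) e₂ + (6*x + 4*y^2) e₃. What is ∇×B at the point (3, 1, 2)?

(∇×B)₁ = ∂B₃/∂y − ∂B₂/∂z = 4*y - 2
(∇×B)₂ = ∂B₁/∂z − ∂B₃/∂x = 12*y*z - 6
(∇×B)₃ = ∂B₂/∂x − ∂B₁/∂y = 2*x - 6*z^2 + 2
∇×B = (4*y - 2, 12*y*z - 6, 2*x - 6*z^2 + 2)
At (3, 1, 2): (2, 18, -16).

(2, 18, -16)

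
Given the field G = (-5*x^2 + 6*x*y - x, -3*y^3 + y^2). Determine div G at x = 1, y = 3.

-68

∂G₁/∂x = -10*x + 6*y - 1
∂G₂/∂y = -9*y^2 + 2*y
∇·G = -10*x - 9*y^2 + 8*y - 1
At (1, 3): -68.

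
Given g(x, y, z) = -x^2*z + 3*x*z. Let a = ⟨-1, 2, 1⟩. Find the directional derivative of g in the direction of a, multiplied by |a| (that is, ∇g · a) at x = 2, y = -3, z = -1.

∂g/∂x = -2*x*z + 3*z
∂g/∂y = 0
∂g/∂z = -x^2 + 3*x
∇g at (2, -3, -1) = (1, 0, 2)
∇g · a = (1)(-1) + (0)(2) + (2)(1) = 1

1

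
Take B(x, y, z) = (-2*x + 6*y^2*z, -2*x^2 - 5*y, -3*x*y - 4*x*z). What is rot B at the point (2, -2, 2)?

(-6, 26, 40)

(∇×B)₁ = ∂B₃/∂y − ∂B₂/∂z = -3*x
(∇×B)₂ = ∂B₁/∂z − ∂B₃/∂x = 6*y^2 + 3*y + 4*z
(∇×B)₃ = ∂B₂/∂x − ∂B₁/∂y = -4*x - 12*y*z
∇×B = (-3*x, 6*y^2 + 3*y + 4*z, -4*x - 12*y*z)
At (2, -2, 2): (-6, 26, 40).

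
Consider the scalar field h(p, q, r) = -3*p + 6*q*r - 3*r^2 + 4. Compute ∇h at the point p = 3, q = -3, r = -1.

∂h/∂p = -3
∂h/∂q = 6*r
∂h/∂r = 6*q - 6*r
∇h = (-3, 6*r, 6*q - 6*r)
At (3, -3, -1): (-3, -6, -12).

(-3, -6, -12)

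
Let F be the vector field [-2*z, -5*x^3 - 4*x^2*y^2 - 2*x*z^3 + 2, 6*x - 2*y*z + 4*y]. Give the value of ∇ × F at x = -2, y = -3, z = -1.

(∇×F)₁ = ∂F₃/∂y − ∂F₂/∂z = 6*x*z^2 - 2*z + 4
(∇×F)₂ = ∂F₁/∂z − ∂F₃/∂x = -8
(∇×F)₃ = ∂F₂/∂x − ∂F₁/∂y = -15*x^2 - 8*x*y^2 - 2*z^3
∇×F = (6*x*z^2 - 2*z + 4, -8, -15*x^2 - 8*x*y^2 - 2*z^3)
At (-2, -3, -1): (-6, -8, 86).

(-6, -8, 86)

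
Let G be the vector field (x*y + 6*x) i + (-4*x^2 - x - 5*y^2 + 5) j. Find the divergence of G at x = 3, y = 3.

∂G₁/∂x = y + 6
∂G₂/∂y = -10*y
∇·G = -9*y + 6
At (3, 3): -21.

-21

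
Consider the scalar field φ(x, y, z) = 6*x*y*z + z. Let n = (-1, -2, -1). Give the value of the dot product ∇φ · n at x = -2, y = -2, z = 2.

47

∂φ/∂x = 6*y*z
∂φ/∂y = 6*x*z
∂φ/∂z = 6*x*y + 1
∇φ at (-2, -2, 2) = (-24, -24, 25)
∇φ · n = (-24)(-1) + (-24)(-2) + (25)(-1) = 47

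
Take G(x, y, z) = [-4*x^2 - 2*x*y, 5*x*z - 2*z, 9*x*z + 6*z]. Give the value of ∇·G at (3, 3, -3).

∂G₁/∂x = -8*x - 2*y
∂G₂/∂y = 0
∂G₃/∂z = 9*x + 6
∇·G = x - 2*y + 6
At (3, 3, -3): 3.

3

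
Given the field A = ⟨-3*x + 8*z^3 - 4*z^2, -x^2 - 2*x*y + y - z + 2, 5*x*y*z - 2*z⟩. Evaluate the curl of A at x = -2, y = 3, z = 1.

(∇×A)₁ = ∂A₃/∂y − ∂A₂/∂z = 5*x*z + 1
(∇×A)₂ = ∂A₁/∂z − ∂A₃/∂x = -5*y*z + 24*z^2 - 8*z
(∇×A)₃ = ∂A₂/∂x − ∂A₁/∂y = -2*x - 2*y
∇×A = (5*x*z + 1, -5*y*z + 24*z^2 - 8*z, -2*x - 2*y)
At (-2, 3, 1): (-9, 1, -2).

(-9, 1, -2)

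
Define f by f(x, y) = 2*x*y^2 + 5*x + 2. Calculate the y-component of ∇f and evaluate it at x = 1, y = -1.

(∇f)_2 = ∂f/∂y = 4*x*y
At (1, -1): -4.

-4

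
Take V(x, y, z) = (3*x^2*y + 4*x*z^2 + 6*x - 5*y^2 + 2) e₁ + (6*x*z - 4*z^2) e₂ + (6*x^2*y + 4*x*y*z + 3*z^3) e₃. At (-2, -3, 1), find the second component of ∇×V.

-76

(∇×V)_2 = ∂V₁/∂z − ∂V₃/∂x
= 8*x*z − (12*x*y + 4*y*z)
= -12*x*y + 8*x*z - 4*y*z
At (-2, -3, 1): -76.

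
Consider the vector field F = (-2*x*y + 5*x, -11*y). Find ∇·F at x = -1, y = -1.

∂F₁/∂x = -2*y + 5
∂F₂/∂y = -11
∇·F = -2*y - 6
At (-1, -1): -4.

-4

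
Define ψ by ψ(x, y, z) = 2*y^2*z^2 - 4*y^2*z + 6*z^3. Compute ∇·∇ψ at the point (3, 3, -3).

-12

∂²ψ/∂x² = 0
∂²ψ/∂y² = 4*z*(z - 2)
∂²ψ/∂z² = 4*(y^2 + 9*z)
∇²ψ = 4*y^2 + 4*z^2 + 28*z
At (3, 3, -3): -12.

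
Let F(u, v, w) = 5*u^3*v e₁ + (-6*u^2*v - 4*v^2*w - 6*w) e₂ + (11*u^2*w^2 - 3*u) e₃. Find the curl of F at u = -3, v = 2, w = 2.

(∇×F)₁ = ∂F₃/∂v − ∂F₂/∂w = 4*v^2 + 6
(∇×F)₂ = ∂F₁/∂w − ∂F₃/∂u = -22*u*w^2 + 3
(∇×F)₃ = ∂F₂/∂u − ∂F₁/∂v = -5*u^3 - 12*u*v
∇×F = (4*v^2 + 6, -22*u*w^2 + 3, -5*u^3 - 12*u*v)
At (-3, 2, 2): (22, 267, 207).

(22, 267, 207)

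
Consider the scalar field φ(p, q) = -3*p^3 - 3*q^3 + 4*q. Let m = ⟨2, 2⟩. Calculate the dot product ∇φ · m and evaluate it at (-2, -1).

-82

∂φ/∂p = -9*p^2
∂φ/∂q = -9*q^2 + 4
∇φ at (-2, -1) = (-36, -5)
∇φ · m = (-36)(2) + (-5)(2) = -82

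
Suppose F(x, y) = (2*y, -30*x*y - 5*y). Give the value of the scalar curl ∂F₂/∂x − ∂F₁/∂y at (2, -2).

∂F₂/∂x = -30*y
∂F₁/∂y = 2
Scalar curl = -30*y - 2
At (2, -2): 58.

58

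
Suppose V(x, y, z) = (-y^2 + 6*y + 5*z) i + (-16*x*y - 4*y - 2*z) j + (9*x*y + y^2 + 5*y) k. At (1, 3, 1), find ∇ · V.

-20

∂V₁/∂x = 0
∂V₂/∂y = -16*x - 4
∂V₃/∂z = 0
∇·V = -16*x - 4
At (1, 3, 1): -20.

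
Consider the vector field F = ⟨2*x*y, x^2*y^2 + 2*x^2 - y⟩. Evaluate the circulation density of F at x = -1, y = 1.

∂F₂/∂x = 2*x*y^2 + 4*x
∂F₁/∂y = 2*x
Scalar curl = 2*x*y^2 + 2*x
At (-1, 1): -4.

-4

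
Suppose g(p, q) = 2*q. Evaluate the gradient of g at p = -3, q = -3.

∂g/∂p = 0
∂g/∂q = 2
∇g = (0, 2)
At (-3, -3): (0, 2).

(0, 2)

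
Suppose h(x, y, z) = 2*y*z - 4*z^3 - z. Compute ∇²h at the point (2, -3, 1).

-24

∂²h/∂x² = 0
∂²h/∂y² = 0
∂²h/∂z² = -24*z
∇²h = -24*z
At (2, -3, 1): -24.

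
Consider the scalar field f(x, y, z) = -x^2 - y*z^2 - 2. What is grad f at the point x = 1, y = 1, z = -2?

(-2, -4, 4)

∂f/∂x = -2*x
∂f/∂y = -z^2
∂f/∂z = -2*y*z
∇f = (-2*x, -z^2, -2*y*z)
At (1, 1, -2): (-2, -4, 4).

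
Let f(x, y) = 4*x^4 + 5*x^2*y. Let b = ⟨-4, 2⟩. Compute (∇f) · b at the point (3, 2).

∂f/∂x = 16*x^3 + 10*x*y
∂f/∂y = 5*x^2
∇f at (3, 2) = (492, 45)
∇f · b = (492)(-4) + (45)(2) = -1878

-1878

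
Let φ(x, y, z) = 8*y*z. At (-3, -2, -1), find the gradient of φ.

∂φ/∂x = 0
∂φ/∂y = 8*z
∂φ/∂z = 8*y
∇φ = (0, 8*z, 8*y)
At (-3, -2, -1): (0, -8, -16).

(0, -8, -16)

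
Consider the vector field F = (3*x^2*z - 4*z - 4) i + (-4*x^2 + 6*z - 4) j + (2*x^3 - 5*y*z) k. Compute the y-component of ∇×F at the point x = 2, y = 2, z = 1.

-16

(∇×F)_2 = ∂F₁/∂z − ∂F₃/∂x
= 3*x^2 - 4 − (6*x^2)
= -3*x^2 - 4
At (2, 2, 1): -16.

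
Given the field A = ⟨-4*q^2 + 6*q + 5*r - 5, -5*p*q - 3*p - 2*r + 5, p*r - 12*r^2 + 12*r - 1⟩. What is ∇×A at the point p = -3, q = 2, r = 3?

(2, 2, -3)

(∇×A)₁ = ∂A₃/∂q − ∂A₂/∂r = 2
(∇×A)₂ = ∂A₁/∂r − ∂A₃/∂p = -r + 5
(∇×A)₃ = ∂A₂/∂p − ∂A₁/∂q = 3*q - 9
∇×A = (2, -r + 5, 3*q - 9)
At (-3, 2, 3): (2, 2, -3).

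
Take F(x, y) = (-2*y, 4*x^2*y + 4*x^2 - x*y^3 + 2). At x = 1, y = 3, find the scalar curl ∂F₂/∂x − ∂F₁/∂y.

7

∂F₂/∂x = 8*x*y + 8*x - y^3
∂F₁/∂y = -2
Scalar curl = 8*x*y + 8*x - y^3 + 2
At (1, 3): 7.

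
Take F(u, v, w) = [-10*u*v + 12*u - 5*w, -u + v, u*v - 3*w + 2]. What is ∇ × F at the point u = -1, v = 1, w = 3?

(∇×F)₁ = ∂F₃/∂v − ∂F₂/∂w = u
(∇×F)₂ = ∂F₁/∂w − ∂F₃/∂u = -v - 5
(∇×F)₃ = ∂F₂/∂u − ∂F₁/∂v = 10*u - 1
∇×F = (u, -v - 5, 10*u - 1)
At (-1, 1, 3): (-1, -6, -11).

(-1, -6, -11)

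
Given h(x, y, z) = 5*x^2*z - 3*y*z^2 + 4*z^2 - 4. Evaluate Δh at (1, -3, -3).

∂²h/∂x² = 10*z
∂²h/∂y² = 0
∂²h/∂z² = 2*(-3*y + 4)
∇²h = -6*y + 10*z + 8
At (1, -3, -3): -4.

-4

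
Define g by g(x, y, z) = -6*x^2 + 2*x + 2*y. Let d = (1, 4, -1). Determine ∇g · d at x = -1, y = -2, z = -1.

22

∂g/∂x = -12*x + 2
∂g/∂y = 2
∂g/∂z = 0
∇g at (-1, -2, -1) = (14, 2, 0)
∇g · d = (14)(1) + (2)(4) + (0)(-1) = 22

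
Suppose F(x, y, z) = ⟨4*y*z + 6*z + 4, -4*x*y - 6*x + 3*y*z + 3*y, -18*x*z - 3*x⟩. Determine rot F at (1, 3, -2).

(∇×F)₁ = ∂F₃/∂y − ∂F₂/∂z = -3*y
(∇×F)₂ = ∂F₁/∂z − ∂F₃/∂x = 4*y + 18*z + 9
(∇×F)₃ = ∂F₂/∂x − ∂F₁/∂y = -4*y - 4*z - 6
∇×F = (-3*y, 4*y + 18*z + 9, -4*y - 4*z - 6)
At (1, 3, -2): (-9, -15, -10).

(-9, -15, -10)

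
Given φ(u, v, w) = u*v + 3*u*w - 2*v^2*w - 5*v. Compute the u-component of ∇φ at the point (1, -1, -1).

(∇φ)_1 = ∂φ/∂u = v + 3*w
At (1, -1, -1): -4.

-4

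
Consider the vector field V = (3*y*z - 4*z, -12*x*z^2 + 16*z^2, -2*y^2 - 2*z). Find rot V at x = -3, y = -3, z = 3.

(-300, -13, -117)

(∇×V)₁ = ∂V₃/∂y − ∂V₂/∂z = 24*x*z - 4*y - 32*z
(∇×V)₂ = ∂V₁/∂z − ∂V₃/∂x = 3*y - 4
(∇×V)₃ = ∂V₂/∂x − ∂V₁/∂y = -12*z^2 - 3*z
∇×V = (24*x*z - 4*y - 32*z, 3*y - 4, -12*z^2 - 3*z)
At (-3, -3, 3): (-300, -13, -117).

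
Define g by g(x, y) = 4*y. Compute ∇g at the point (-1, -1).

∂g/∂x = 0
∂g/∂y = 4
∇g = (0, 4)
At (-1, -1): (0, 4).

(0, 4)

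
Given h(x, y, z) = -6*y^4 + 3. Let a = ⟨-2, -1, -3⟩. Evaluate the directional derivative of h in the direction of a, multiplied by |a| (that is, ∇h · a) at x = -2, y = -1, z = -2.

∂h/∂x = 0
∂h/∂y = -24*y^3
∂h/∂z = 0
∇h at (-2, -1, -2) = (0, 24, 0)
∇h · a = (0)(-2) + (24)(-1) + (0)(-3) = -24

-24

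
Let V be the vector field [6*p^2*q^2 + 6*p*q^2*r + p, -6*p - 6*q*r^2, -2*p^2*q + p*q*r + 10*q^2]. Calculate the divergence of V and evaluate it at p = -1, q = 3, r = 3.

∂V₁/∂p = 12*p*q^2 + 6*q^2*r + 1
∂V₂/∂q = -6*r^2
∂V₃/∂r = p*q
∇·V = 12*p*q^2 + p*q + 6*q^2*r - 6*r^2 + 1
At (-1, 3, 3): -2.

-2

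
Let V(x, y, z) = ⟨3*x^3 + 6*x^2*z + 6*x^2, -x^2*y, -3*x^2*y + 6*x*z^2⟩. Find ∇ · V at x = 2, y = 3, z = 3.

∂V₁/∂x = 9*x^2 + 12*x*z + 12*x
∂V₂/∂y = -x^2
∂V₃/∂z = 12*x*z
∇·V = 8*x^2 + 24*x*z + 12*x
At (2, 3, 3): 200.

200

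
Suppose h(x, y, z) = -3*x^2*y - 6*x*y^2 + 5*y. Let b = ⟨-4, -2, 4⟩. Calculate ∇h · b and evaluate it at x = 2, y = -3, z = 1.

∂h/∂x = -6*x*y - 6*y^2
∂h/∂y = -3*x^2 - 12*x*y + 5
∂h/∂z = 0
∇h at (2, -3, 1) = (-18, 65, 0)
∇h · b = (-18)(-4) + (65)(-2) + (0)(4) = -58

-58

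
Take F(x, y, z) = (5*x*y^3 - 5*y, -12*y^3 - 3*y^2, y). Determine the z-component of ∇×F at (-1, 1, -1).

20

(∇×F)_3 = ∂F₂/∂x − ∂F₁/∂y
= 0 − (15*x*y^2 - 5)
= -15*x*y^2 + 5
At (-1, 1, -1): 20.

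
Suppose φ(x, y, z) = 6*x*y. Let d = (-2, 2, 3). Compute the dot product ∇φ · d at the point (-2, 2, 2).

-48

∂φ/∂x = 6*y
∂φ/∂y = 6*x
∂φ/∂z = 0
∇φ at (-2, 2, 2) = (12, -12, 0)
∇φ · d = (12)(-2) + (-12)(2) + (0)(3) = -48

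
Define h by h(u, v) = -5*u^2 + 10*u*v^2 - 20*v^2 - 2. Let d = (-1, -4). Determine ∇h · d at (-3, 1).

360

∂h/∂u = -10*u + 10*v^2
∂h/∂v = 20*u*v - 40*v
∇h at (-3, 1) = (40, -100)
∇h · d = (40)(-1) + (-100)(-4) = 360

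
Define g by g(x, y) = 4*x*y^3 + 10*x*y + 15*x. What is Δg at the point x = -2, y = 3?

∂²g/∂x² = 0
∂²g/∂y² = 24*x*y
∇²g = 24*x*y
At (-2, 3): -144.

-144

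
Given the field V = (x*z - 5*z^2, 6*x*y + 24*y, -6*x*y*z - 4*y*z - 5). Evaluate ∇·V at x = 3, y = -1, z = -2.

62

∂V₁/∂x = z
∂V₂/∂y = 6*x + 24
∂V₃/∂z = -6*x*y - 4*y
∇·V = -6*x*y + 6*x - 4*y + z + 24
At (3, -1, -2): 62.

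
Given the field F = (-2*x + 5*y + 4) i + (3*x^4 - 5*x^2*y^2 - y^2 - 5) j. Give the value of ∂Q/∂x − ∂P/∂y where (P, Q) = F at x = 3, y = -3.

∂F₂/∂x = 12*x^3 - 10*x*y^2
∂F₁/∂y = 5
Scalar curl = 12*x^3 - 10*x*y^2 - 5
At (3, -3): 49.

49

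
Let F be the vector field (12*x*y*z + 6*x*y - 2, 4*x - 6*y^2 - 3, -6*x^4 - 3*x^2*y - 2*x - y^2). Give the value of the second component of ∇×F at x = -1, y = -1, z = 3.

-4

(∇×F)_2 = ∂F₁/∂z − ∂F₃/∂x
= 12*x*y − (-24*x^3 - 6*x*y - 2)
= 24*x^3 + 18*x*y + 2
At (-1, -1, 3): -4.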